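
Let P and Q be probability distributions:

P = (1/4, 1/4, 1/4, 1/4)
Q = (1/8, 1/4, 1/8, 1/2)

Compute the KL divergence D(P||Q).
D(P||Q) = Σ P(i) log₂(P(i)/Q(i))
  i=0: (1/4) × log₂((1/4)/(1/8)) = (1/4) × log₂(2) = 0.2500
  i=1: (1/4) × log₂((1/4)/(1/4)) = (1/4) × log₂(1) = 0.0000
  i=2: (1/4) × log₂((1/4)/(1/8)) = (1/4) × log₂(2) = 0.2500
  i=3: (1/4) × log₂((1/4)/(1/2)) = (1/4) × log₂(1/2) = -0.2500
D(P||Q) = 0.2500 + 0.0000 + 0.2500 - 0.2500
  = 0.2500 bits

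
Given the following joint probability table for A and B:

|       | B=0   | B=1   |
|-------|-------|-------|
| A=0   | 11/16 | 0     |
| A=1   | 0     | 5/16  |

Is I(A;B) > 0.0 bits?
Marginal P(A) (row sums):
  P(A=0) = 11/16 + 0 = 11/16
  P(A=1) = 0 + 5/16 = 5/16
Marginal P(B) (column sums):
  P(B=0) = 11/16 + 0 = 11/16
  P(B=1) = 0 + 5/16 = 5/16

H(A) = -[(11/16)·log₂(11/16) + (5/16)·log₂(5/16)]
  = 0.3716 + 0.5244
  = 0.8960 bits
H(B) = -[(11/16)·log₂(11/16) + (5/16)·log₂(5/16)]
  = 0.3716 + 0.5244
  = 0.8960 bits
H(A,B) = -[(11/16)·log₂(11/16) + (5/16)·log₂(5/16)]
  = 0.3716 + 0.5244
  = 0.8960 bits

I(A;B) = H(A) + H(B) - H(A,B)
  = 0.8960 + 0.8960 - 0.8960
  = 0.8960 bits

Yes. I(A;B) = 0.8960 bits, which is > 0.0 bits.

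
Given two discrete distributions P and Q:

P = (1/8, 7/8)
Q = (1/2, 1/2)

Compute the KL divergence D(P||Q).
D(P||Q) = Σ P(i) log₂(P(i)/Q(i))
  i=0: (1/8) × log₂((1/8)/(1/2)) = (1/8) × log₂(1/4) = -0.2500
  i=1: (7/8) × log₂((7/8)/(1/2)) = (7/8) × log₂(7/4) = 0.7064
D(P||Q) = -0.2500 + 0.7064
  = 0.4564 bits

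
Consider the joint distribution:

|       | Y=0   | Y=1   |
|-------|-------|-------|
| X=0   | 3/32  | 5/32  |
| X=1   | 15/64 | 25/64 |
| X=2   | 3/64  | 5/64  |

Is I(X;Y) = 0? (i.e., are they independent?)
Marginal P(X) (row sums):
  P(X=0) = 3/32 + 5/32 = 1/4
  P(X=1) = 15/64 + 25/64 = 5/8
  P(X=2) = 3/64 + 5/64 = 1/8
Marginal P(Y) (column sums):
  P(Y=0) = 3/32 + 15/64 + 3/64 = 3/8
  P(Y=1) = 5/32 + 25/64 + 5/64 = 5/8

X and Y are independent iff P(X=i,Y=j) = P(X=i)·P(Y=j) for every cell.
  P(X=0)·P(Y=0) = 1/4 × 3/8 = 3/32 = P(X=0,Y=0) ✓
  P(X=0)·P(Y=1) = 1/4 × 5/8 = 5/32 = P(X=0,Y=1) ✓
  P(X=1)·P(Y=0) = 5/8 × 3/8 = 15/64 = P(X=1,Y=0) ✓
  P(X=1)·P(Y=1) = 5/8 × 5/8 = 25/64 = P(X=1,Y=1) ✓
  P(X=2)·P(Y=0) = 1/8 × 3/8 = 3/64 = P(X=2,Y=0) ✓
  P(X=2)·P(Y=1) = 1/8 × 5/8 = 5/64 = P(X=2,Y=1) ✓

Yes, X and Y are independent: every cell factors, so I(X;Y) = 0 bits.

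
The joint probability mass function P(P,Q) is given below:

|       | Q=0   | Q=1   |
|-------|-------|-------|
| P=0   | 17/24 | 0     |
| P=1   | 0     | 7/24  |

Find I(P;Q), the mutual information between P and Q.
Marginal P(P) (row sums):
  P(P=0) = 17/24 + 0 = 17/24
  P(P=1) = 0 + 7/24 = 7/24
Marginal P(Q) (column sums):
  P(Q=0) = 17/24 + 0 = 17/24
  P(Q=1) = 0 + 7/24 = 7/24

H(P) = -[(17/24)·log₂(17/24) + (7/24)·log₂(7/24)]
  = 0.3524 + 0.5185
  = 0.8709 bits
H(Q) = -[(17/24)·log₂(17/24) + (7/24)·log₂(7/24)]
  = 0.3524 + 0.5185
  = 0.8709 bits
H(P,Q) = -[(17/24)·log₂(17/24) + (7/24)·log₂(7/24)]
  = 0.3524 + 0.5185
  = 0.8709 bits

I(P;Q) = H(P) + H(Q) - H(P,Q)
  = 0.8709 + 0.8709 - 0.8709
  = 0.8709 bits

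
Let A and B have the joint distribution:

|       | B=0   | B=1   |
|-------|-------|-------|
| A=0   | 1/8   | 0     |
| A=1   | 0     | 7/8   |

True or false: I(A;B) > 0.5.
Marginal P(A) (row sums):
  P(A=0) = 1/8 + 0 = 1/8
  P(A=1) = 0 + 7/8 = 7/8
Marginal P(B) (column sums):
  P(B=0) = 1/8 + 0 = 1/8
  P(B=1) = 0 + 7/8 = 7/8

H(A) = -[(1/8)·log₂(1/8) + (7/8)·log₂(7/8)]
  = 0.3750 + 0.1686
  = 0.5436 bits
H(B) = -[(1/8)·log₂(1/8) + (7/8)·log₂(7/8)]
  = 0.3750 + 0.1686
  = 0.5436 bits
H(A,B) = -[(1/8)·log₂(1/8) + (7/8)·log₂(7/8)]
  = 0.3750 + 0.1686
  = 0.5436 bits

I(A;B) = H(A) + H(B) - H(A,B)
  = 0.5436 + 0.5436 - 0.5436
  = 0.5436 bits

True. I(A;B) = 0.5436 bits, which is > 0.5 bits.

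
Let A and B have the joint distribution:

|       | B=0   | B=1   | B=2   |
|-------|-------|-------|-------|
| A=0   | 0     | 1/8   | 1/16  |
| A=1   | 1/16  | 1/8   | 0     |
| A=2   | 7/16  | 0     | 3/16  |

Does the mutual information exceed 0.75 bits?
Marginal P(A) (row sums):
  P(A=0) = 0 + 1/8 + 1/16 = 3/16
  P(A=1) = 1/16 + 1/8 + 0 = 3/16
  P(A=2) = 7/16 + 0 + 3/16 = 5/8
Marginal P(B) (column sums):
  P(B=0) = 0 + 1/16 + 7/16 = 1/2
  P(B=1) = 1/8 + 1/8 + 0 = 1/4
  P(B=2) = 1/16 + 0 + 3/16 = 1/4

H(A) = -[(3/16)·log₂(3/16) + (3/16)·log₂(3/16) + (5/8)·log₂(5/8)]
  = 0.4528 + 0.4528 + 0.4238
  = 1.3294 bits
H(B) = -[(1/2)·log₂(1/2) + (1/4)·log₂(1/4) + (1/4)·log₂(1/4)]
  = 0.5000 + 0.5000 + 0.5000
  = 1.5000 bits
H(A,B) = -[(1/8)·log₂(1/8) + (1/16)·log₂(1/16) + (1/16)·log₂(1/16) + (1/8)·log₂(1/8) + (7/16)·log₂(7/16) + (3/16)·log₂(3/16)]
  = 0.3750 + 0.2500 + 0.2500 + 0.3750 + 0.5218 + 0.4528
  = 2.2246 bits

I(A;B) = H(A) + H(B) - H(A,B)
  = 1.3294 + 1.5000 - 2.2246
  = 0.6048 bits

No. I(A;B) = 0.6048 bits, which is ≤ 0.75 bits.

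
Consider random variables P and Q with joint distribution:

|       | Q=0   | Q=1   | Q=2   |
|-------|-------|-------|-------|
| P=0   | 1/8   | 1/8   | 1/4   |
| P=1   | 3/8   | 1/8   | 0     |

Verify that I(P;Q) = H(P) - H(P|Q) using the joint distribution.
Left side, from I(P;Q) = H(P) + H(Q) - H(P,Q):
Marginal P(P) (row sums):
  P(P=0) = 1/8 + 1/8 + 1/4 = 1/2
  P(P=1) = 3/8 + 1/8 + 0 = 1/2
Marginal P(Q) (column sums):
  P(Q=0) = 1/8 + 3/8 = 1/2
  P(Q=1) = 1/8 + 1/8 = 1/4
  P(Q=2) = 1/4 + 0 = 1/4

H(P) = -[(1/2)·log₂(1/2) + (1/2)·log₂(1/2)]
  = 0.5000 + 0.5000
  = 1.0000 bits
H(Q) = -[(1/2)·log₂(1/2) + (1/4)·log₂(1/4) + (1/4)·log₂(1/4)]
  = 0.5000 + 0.5000 + 0.5000
  = 1.5000 bits
H(P,Q) = -[(1/8)·log₂(1/8) + (1/8)·log₂(1/8) + (1/4)·log₂(1/4) + (3/8)·log₂(3/8) + (1/8)·log₂(1/8)]
  = 0.3750 + 0.3750 + 0.5000 + 0.5306 + 0.3750
  = 2.1556 bits

I(P;Q) = H(P) + H(Q) - H(P,Q)
  = 1.0000 + 1.5000 - 2.1556
  = 0.3444 bits

Right side, with H(P|Q) computed directly from the conditional probabilities:
H(P|Q) = -Σ P(P,Q)·log₂ P(P|Q), where P(P|Q) = P(P,Q) / P(Q)
  (cells with P(P,Q) = 0 contribute 0)
  (P=0,Q=0): P(P|Q) = (1/8)/(1/2) = 1/4;  -(1/8)·log₂(1/4) = 0.2500
  (P=0,Q=1): P(P|Q) = (1/8)/(1/4) = 1/2;  -(1/8)·log₂(1/2) = 0.1250
  (P=0,Q=2): P(P|Q) = (1/4)/(1/4) = 1;  -(1/4)·log₂(1) = 0.0000
  (P=1,Q=0): P(P|Q) = (3/8)/(1/2) = 3/4;  -(3/8)·log₂(3/4) = 0.1556
  (P=1,Q=1): P(P|Q) = (1/8)/(1/4) = 1/2;  -(1/8)·log₂(1/2) = 0.1250
H(P|Q) = 0.2500 + 0.1250 + 0.0000 + 0.1556 + 0.1250
  = 0.6556 bits
H(P) - H(P|Q) = 1.0000 - 0.6556 = 0.3444 bits

Both sides equal 0.3444 bits, so I(P;Q) = H(P) - H(P|Q) ✓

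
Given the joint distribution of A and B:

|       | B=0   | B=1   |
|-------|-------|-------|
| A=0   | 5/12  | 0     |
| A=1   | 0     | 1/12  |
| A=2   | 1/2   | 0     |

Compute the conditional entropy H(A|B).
Marginal P(B) (column sums):
  P(B=0) = 5/12 + 0 + 1/2 = 11/12
  P(B=1) = 0 + 1/12 + 0 = 1/12

H(A|B) = -Σ P(A,B)·log₂ P(A|B), where P(A|B) = P(A,B) / P(B)
  (cells with P(A,B) = 0 contribute 0)
  (A=0,B=0): P(A|B) = (5/12)/(11/12) = 5/11;  -(5/12)·log₂(5/11) = 0.4740
  (A=1,B=1): P(A|B) = (1/12)/(1/12) = 1;  -(1/12)·log₂(1) = 0.0000
  (A=2,B=0): P(A|B) = (1/2)/(11/12) = 6/11;  -(1/2)·log₂(6/11) = 0.4372
H(A|B) = 0.4740 + 0.0000 + 0.4372
  = 0.9112 bits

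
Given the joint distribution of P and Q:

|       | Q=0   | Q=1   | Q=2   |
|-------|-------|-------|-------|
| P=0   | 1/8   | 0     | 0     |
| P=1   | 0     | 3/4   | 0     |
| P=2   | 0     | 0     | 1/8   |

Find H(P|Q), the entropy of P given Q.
Marginal P(Q) (column sums):
  P(Q=0) = 1/8 + 0 + 0 = 1/8
  P(Q=1) = 0 + 3/4 + 0 = 3/4
  P(Q=2) = 0 + 0 + 1/8 = 1/8

H(P|Q) = -Σ P(P,Q)·log₂ P(P|Q), where P(P|Q) = P(P,Q) / P(Q)
  (cells with P(P,Q) = 0 contribute 0)
  (P=0,Q=0): P(P|Q) = (1/8)/(1/8) = 1;  -(1/8)·log₂(1) = 0.0000
  (P=1,Q=1): P(P|Q) = (3/4)/(3/4) = 1;  -(3/4)·log₂(1) = 0.0000
  (P=2,Q=2): P(P|Q) = (1/8)/(1/8) = 1;  -(1/8)·log₂(1) = 0.0000
H(P|Q) = 0.0000 + 0.0000 + 0.0000
  = 0.0000 bits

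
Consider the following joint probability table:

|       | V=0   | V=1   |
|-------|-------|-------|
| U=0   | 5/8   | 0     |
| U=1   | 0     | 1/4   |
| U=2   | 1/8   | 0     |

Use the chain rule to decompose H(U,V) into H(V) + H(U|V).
By the chain rule: H(U,V) = H(V) + H(U|V)

Marginal P(V) (column sums):
  P(V=0) = 5/8 + 0 + 1/8 = 3/4
  P(V=1) = 0 + 1/4 + 0 = 1/4
H(V) = -[(3/4)·log₂(3/4) + (1/4)·log₂(1/4)]
  = 0.3113 + 0.5000
  = 0.8113 bits
H(U|V) = -Σ P(U,V)·log₂ P(U|V), where P(U|V) = P(U,V) / P(V)
  (cells with P(U,V) = 0 contribute 0)
  (U=0,V=0): P(U|V) = (5/8)/(3/4) = 5/6;  -(5/8)·log₂(5/6) = 0.1644
  (U=1,V=1): P(U|V) = (1/4)/(1/4) = 1;  -(1/4)·log₂(1) = 0.0000
  (U=2,V=0): P(U|V) = (1/8)/(3/4) = 1/6;  -(1/8)·log₂(1/6) = 0.3231
H(U|V) = 0.1644 + 0.0000 + 0.3231
  = 0.4875 bits

H(U,V) = H(V) + H(U|V) = 0.8113 + 0.4875 = 1.2988 bits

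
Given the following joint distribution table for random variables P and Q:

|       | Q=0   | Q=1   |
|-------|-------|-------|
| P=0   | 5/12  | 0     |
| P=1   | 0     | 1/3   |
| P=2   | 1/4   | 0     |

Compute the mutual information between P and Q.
Marginal P(P) (row sums):
  P(P=0) = 5/12 + 0 = 5/12
  P(P=1) = 0 + 1/3 = 1/3
  P(P=2) = 1/4 + 0 = 1/4
Marginal P(Q) (column sums):
  P(Q=0) = 5/12 + 0 + 1/4 = 2/3
  P(Q=1) = 0 + 1/3 + 0 = 1/3

H(P) = -[(5/12)·log₂(5/12) + (1/3)·log₂(1/3) + (1/4)·log₂(1/4)]
  = 0.5263 + 0.5283 + 0.5000
  = 1.5546 bits
H(Q) = -[(2/3)·log₂(2/3) + (1/3)·log₂(1/3)]
  = 0.3900 + 0.5283
  = 0.9183 bits
H(P,Q) = -[(5/12)·log₂(5/12) + (1/3)·log₂(1/3) + (1/4)·log₂(1/4)]
  = 0.5263 + 0.5283 + 0.5000
  = 1.5546 bits

I(P;Q) = H(P) + H(Q) - H(P,Q)
  = 1.5546 + 0.9183 - 1.5546
  = 0.9183 bits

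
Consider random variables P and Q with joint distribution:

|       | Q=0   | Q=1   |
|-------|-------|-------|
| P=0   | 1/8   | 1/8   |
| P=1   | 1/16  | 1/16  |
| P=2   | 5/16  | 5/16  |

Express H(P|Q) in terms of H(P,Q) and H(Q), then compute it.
H(P|Q) = H(P,Q) - H(Q)

Marginal P(Q) (column sums):
  P(Q=0) = 1/8 + 1/16 + 5/16 = 1/2
  P(Q=1) = 1/8 + 1/16 + 5/16 = 1/2

H(P,Q) = -[(1/8)·log₂(1/8) + (1/8)·log₂(1/8) + (1/16)·log₂(1/16) + (1/16)·log₂(1/16) + (5/16)·log₂(5/16) + (5/16)·log₂(5/16)]
  = 0.3750 + 0.3750 + 0.2500 + 0.2500 + 0.5244 + 0.5244
  = 2.2988 bits
H(Q) = -[(1/2)·log₂(1/2) + (1/2)·log₂(1/2)]
  = 0.5000 + 0.5000
  = 1.0000 bits

H(P|Q) = 2.2988 - 1.0000 = 1.2988 bits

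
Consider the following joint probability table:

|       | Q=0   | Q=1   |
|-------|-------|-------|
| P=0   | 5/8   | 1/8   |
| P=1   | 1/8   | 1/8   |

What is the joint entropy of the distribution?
H(P,Q) = -Σ P(P,Q) log₂ P(P,Q), summed over the non-zero cells:
H(P,Q) = -[(5/8)·log₂(5/8) + (1/8)·log₂(1/8) + (1/8)·log₂(1/8) + (1/8)·log₂(1/8)]
  = 0.4238 + 0.3750 + 0.3750 + 0.3750
  = 1.5488 bits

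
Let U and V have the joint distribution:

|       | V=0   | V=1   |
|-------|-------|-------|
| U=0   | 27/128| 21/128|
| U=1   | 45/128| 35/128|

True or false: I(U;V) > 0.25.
Marginal P(U) (row sums):
  P(U=0) = 27/128 + 21/128 = 3/8
  P(U=1) = 45/128 + 35/128 = 5/8
Marginal P(V) (column sums):
  P(V=0) = 27/128 + 45/128 = 9/16
  P(V=1) = 21/128 + 35/128 = 7/16

H(U) = -[(3/8)·log₂(3/8) + (5/8)·log₂(5/8)]
  = 0.5306 + 0.4238
  = 0.9544 bits
H(V) = -[(9/16)·log₂(9/16) + (7/16)·log₂(7/16)]
  = 0.4669 + 0.5218
  = 0.9887 bits
H(U,V) = -[(27/128)·log₂(27/128) + (21/128)·log₂(21/128) + (45/128)·log₂(45/128) + (35/128)·log₂(35/128)]
  = 0.4736 + 0.4278 + 0.5302 + 0.5115
  = 1.9431 bits

I(U;V) = H(U) + H(V) - H(U,V)
  = 0.9544 + 0.9887 - 1.9431
  = 0.0000 bits

False. I(U;V) = 0.0000 bits, which is ≤ 0.25 bits.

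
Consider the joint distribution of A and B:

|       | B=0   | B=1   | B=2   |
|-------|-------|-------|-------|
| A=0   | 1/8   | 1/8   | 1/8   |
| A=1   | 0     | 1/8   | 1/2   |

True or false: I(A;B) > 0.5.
Marginal P(A) (row sums):
  P(A=0) = 1/8 + 1/8 + 1/8 = 3/8
  P(A=1) = 0 + 1/8 + 1/2 = 5/8
Marginal P(B) (column sums):
  P(B=0) = 1/8 + 0 = 1/8
  P(B=1) = 1/8 + 1/8 = 1/4
  P(B=2) = 1/8 + 1/2 = 5/8

H(A) = -[(3/8)·log₂(3/8) + (5/8)·log₂(5/8)]
  = 0.5306 + 0.4238
  = 0.9544 bits
H(B) = -[(1/8)·log₂(1/8) + (1/4)·log₂(1/4) + (5/8)·log₂(5/8)]
  = 0.3750 + 0.5000 + 0.4238
  = 1.2988 bits
H(A,B) = -[(1/8)·log₂(1/8) + (1/8)·log₂(1/8) + (1/8)·log₂(1/8) + (1/8)·log₂(1/8) + (1/2)·log₂(1/2)]
  = 0.3750 + 0.3750 + 0.3750 + 0.3750 + 0.5000
  = 2.0000 bits

I(A;B) = H(A) + H(B) - H(A,B)
  = 0.9544 + 1.2988 - 2.0000
  = 0.2532 bits

False. I(A;B) = 0.2532 bits, which is ≤ 0.5 bits.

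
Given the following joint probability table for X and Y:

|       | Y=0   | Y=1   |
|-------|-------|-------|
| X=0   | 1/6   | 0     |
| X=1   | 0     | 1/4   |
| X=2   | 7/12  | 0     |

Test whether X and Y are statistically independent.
Marginal P(X) (row sums):
  P(X=0) = 1/6 + 0 = 1/6
  P(X=1) = 0 + 1/4 = 1/4
  P(X=2) = 7/12 + 0 = 7/12
Marginal P(Y) (column sums):
  P(Y=0) = 1/6 + 0 + 7/12 = 3/4
  P(Y=1) = 0 + 1/4 + 0 = 1/4

X and Y are independent iff P(X=i,Y=j) = P(X=i)·P(Y=j) for every cell.
  P(X=0)·P(Y=0) = 1/6 × 3/4 = 1/8, but P(X=0,Y=0) = 1/6 ✗

No, X and Y are not independent. Quantitatively, I(X;Y) > 0:

H(X) = -[(1/6)·log₂(1/6) + (1/4)·log₂(1/4) + (7/12)·log₂(7/12)]
  = 0.4308 + 0.5000 + 0.4536
  = 1.3844 bits
H(Y) = -[(3/4)·log₂(3/4) + (1/4)·log₂(1/4)]
  = 0.3113 + 0.5000
  = 0.8113 bits
H(X,Y) = -[(1/6)·log₂(1/6) + (1/4)·log₂(1/4) + (7/12)·log₂(7/12)]
  = 0.4308 + 0.5000 + 0.4536
  = 1.3844 bits
I(X;Y) = H(X) + H(Y) - H(X,Y) = 1.3844 + 0.8113 - 1.3844 = 0.8113 bits > 0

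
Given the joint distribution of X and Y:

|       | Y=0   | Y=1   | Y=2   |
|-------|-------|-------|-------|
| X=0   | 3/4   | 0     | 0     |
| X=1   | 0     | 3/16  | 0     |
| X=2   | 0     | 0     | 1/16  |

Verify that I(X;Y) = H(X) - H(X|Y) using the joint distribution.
Left side, from I(X;Y) = H(X) + H(Y) - H(X,Y):
Marginal P(X) (row sums):
  P(X=0) = 3/4 + 0 + 0 = 3/4
  P(X=1) = 0 + 3/16 + 0 = 3/16
  P(X=2) = 0 + 0 + 1/16 = 1/16
Marginal P(Y) (column sums):
  P(Y=0) = 3/4 + 0 + 0 = 3/4
  P(Y=1) = 0 + 3/16 + 0 = 3/16
  P(Y=2) = 0 + 0 + 1/16 = 1/16

H(X) = -[(3/4)·log₂(3/4) + (3/16)·log₂(3/16) + (1/16)·log₂(1/16)]
  = 0.3113 + 0.4528 + 0.2500
  = 1.0141 bits
H(Y) = -[(3/4)·log₂(3/4) + (3/16)·log₂(3/16) + (1/16)·log₂(1/16)]
  = 0.3113 + 0.4528 + 0.2500
  = 1.0141 bits
H(X,Y) = -[(3/4)·log₂(3/4) + (3/16)·log₂(3/16) + (1/16)·log₂(1/16)]
  = 0.3113 + 0.4528 + 0.2500
  = 1.0141 bits

I(X;Y) = H(X) + H(Y) - H(X,Y)
  = 1.0141 + 1.0141 - 1.0141
  = 1.0141 bits

Right side, with H(X|Y) computed directly from the conditional probabilities:
H(X|Y) = -Σ P(X,Y)·log₂ P(X|Y), where P(X|Y) = P(X,Y) / P(Y)
  (cells with P(X,Y) = 0 contribute 0)
  (X=0,Y=0): P(X|Y) = (3/4)/(3/4) = 1;  -(3/4)·log₂(1) = 0.0000
  (X=1,Y=1): P(X|Y) = (3/16)/(3/16) = 1;  -(3/16)·log₂(1) = 0.0000
  (X=2,Y=2): P(X|Y) = (1/16)/(1/16) = 1;  -(1/16)·log₂(1) = 0.0000
H(X|Y) = 0.0000 + 0.0000 + 0.0000
  = 0.0000 bits
H(X) - H(X|Y) = 1.0141 - 0.0000 = 1.0141 bits

Both sides equal 1.0141 bits, so I(X;Y) = H(X) - H(X|Y) ✓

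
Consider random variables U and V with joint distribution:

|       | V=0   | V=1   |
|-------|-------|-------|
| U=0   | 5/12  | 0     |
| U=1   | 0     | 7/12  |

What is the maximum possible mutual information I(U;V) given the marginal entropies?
The upper bound on mutual information is I(U;V) ≤ min(H(U), H(V)).

Marginal P(U) (row sums):
  P(U=0) = 5/12 + 0 = 5/12
  P(U=1) = 0 + 7/12 = 7/12
Marginal P(V) (column sums):
  P(V=0) = 5/12 + 0 = 5/12
  P(V=1) = 0 + 7/12 = 7/12

H(U) = -[(5/12)·log₂(5/12) + (7/12)·log₂(7/12)]
  = 0.5263 + 0.4536
  = 0.9799 bits
H(V) = -[(5/12)·log₂(5/12) + (7/12)·log₂(7/12)]
  = 0.5263 + 0.4536
  = 0.9799 bits

Maximum possible I(U;V) = min(0.9799, 0.9799) = 0.9799 bits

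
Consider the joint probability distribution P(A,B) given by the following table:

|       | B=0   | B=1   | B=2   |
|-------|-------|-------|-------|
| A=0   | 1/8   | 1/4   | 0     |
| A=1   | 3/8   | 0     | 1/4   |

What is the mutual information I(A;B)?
Marginal P(A) (row sums):
  P(A=0) = 1/8 + 1/4 + 0 = 3/8
  P(A=1) = 3/8 + 0 + 1/4 = 5/8
Marginal P(B) (column sums):
  P(B=0) = 1/8 + 3/8 = 1/2
  P(B=1) = 1/4 + 0 = 1/4
  P(B=2) = 0 + 1/4 = 1/4

H(A) = -[(3/8)·log₂(3/8) + (5/8)·log₂(5/8)]
  = 0.5306 + 0.4238
  = 0.9544 bits
H(B) = -[(1/2)·log₂(1/2) + (1/4)·log₂(1/4) + (1/4)·log₂(1/4)]
  = 0.5000 + 0.5000 + 0.5000
  = 1.5000 bits
H(A,B) = -[(1/8)·log₂(1/8) + (1/4)·log₂(1/4) + (3/8)·log₂(3/8) + (1/4)·log₂(1/4)]
  = 0.3750 + 0.5000 + 0.5306 + 0.5000
  = 1.9056 bits

I(A;B) = H(A) + H(B) - H(A,B)
  = 0.9544 + 1.5000 - 1.9056
  = 0.5488 bits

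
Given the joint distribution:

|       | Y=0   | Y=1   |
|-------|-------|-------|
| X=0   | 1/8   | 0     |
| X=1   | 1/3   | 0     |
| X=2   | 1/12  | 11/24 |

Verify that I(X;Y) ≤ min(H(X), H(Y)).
Marginal P(X) (row sums):
  P(X=0) = 1/8 + 0 = 1/8
  P(X=1) = 1/3 + 0 = 1/3
  P(X=2) = 1/12 + 11/24 = 13/24
Marginal P(Y) (column sums):
  P(Y=0) = 1/8 + 1/3 + 1/12 = 13/24
  P(Y=1) = 0 + 0 + 11/24 = 11/24

H(X) = -[(1/8)·log₂(1/8) + (1/3)·log₂(1/3) + (13/24)·log₂(13/24)]
  = 0.3750 + 0.5283 + 0.4791
  = 1.3824 bits
H(Y) = -[(13/24)·log₂(13/24) + (11/24)·log₂(11/24)]
  = 0.4791 + 0.5159
  = 0.9950 bits
H(X,Y) = -[(1/8)·log₂(1/8) + (1/3)·log₂(1/3) + (1/12)·log₂(1/12) + (11/24)·log₂(11/24)]
  = 0.3750 + 0.5283 + 0.2987 + 0.5159
  = 1.7179 bits

I(X;Y) = H(X) + H(Y) - H(X,Y)
  = 1.3824 + 0.9950 - 1.7179
  = 0.6595 bits

min(H(X), H(Y)) = min(1.3824, 0.9950) = 0.9950 bits
Since 0.6595 ≤ 0.9950, the bound is satisfied ✓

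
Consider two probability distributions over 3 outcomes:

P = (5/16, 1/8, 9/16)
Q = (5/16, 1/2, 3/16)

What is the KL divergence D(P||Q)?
D(P||Q) = Σ P(i) log₂(P(i)/Q(i))
  i=0: (5/16) × log₂((5/16)/(5/16)) = (5/16) × log₂(1) = 0.0000
  i=1: (1/8) × log₂((1/8)/(1/2)) = (1/8) × log₂(1/4) = -0.2500
  i=2: (9/16) × log₂((9/16)/(3/16)) = (9/16) × log₂(3) = 0.8915
D(P||Q) = 0.0000 - 0.2500 + 0.8915
  = 0.6415 bits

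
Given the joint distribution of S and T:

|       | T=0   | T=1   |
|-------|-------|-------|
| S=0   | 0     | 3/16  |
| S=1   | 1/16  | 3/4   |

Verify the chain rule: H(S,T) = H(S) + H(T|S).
Left side:
H(S,T) = -[(3/16)·log₂(3/16) + (1/16)·log₂(1/16) + (3/4)·log₂(3/4)]
  = 0.4528 + 0.2500 + 0.3113
  = 1.0141 bits

Right side:
Marginal P(S) (row sums):
  P(S=0) = 0 + 3/16 = 3/16
  P(S=1) = 1/16 + 3/4 = 13/16
H(S) = -[(3/16)·log₂(3/16) + (13/16)·log₂(13/16)]
  = 0.4528 + 0.2434
  = 0.6962 bits
H(T|S) = -Σ P(S,T)·log₂ P(T|S), where P(T|S) = P(S,T) / P(S)
  (cells with P(S,T) = 0 contribute 0)
  (S=0,T=1): P(T|S) = (3/16)/(3/16) = 1;  -(3/16)·log₂(1) = 0.0000
  (S=1,T=0): P(T|S) = (1/16)/(13/16) = 1/13;  -(1/16)·log₂(1/13) = 0.2313
  (S=1,T=1): P(T|S) = (3/4)/(13/16) = 12/13;  -(3/4)·log₂(12/13) = 0.0866
H(T|S) = 0.0000 + 0.2313 + 0.0866
  = 0.3179 bits
H(S) + H(T|S) = 0.6962 + 0.3179 = 1.0141 bits

Both sides equal 1.0141 bits, so the chain rule holds ✓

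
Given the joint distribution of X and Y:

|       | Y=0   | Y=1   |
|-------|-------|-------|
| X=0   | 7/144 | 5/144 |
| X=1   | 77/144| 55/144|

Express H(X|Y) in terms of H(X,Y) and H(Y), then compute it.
H(X|Y) = H(X,Y) - H(Y)

Marginal P(Y) (column sums):
  P(Y=0) = 7/144 + 77/144 = 7/12
  P(Y=1) = 5/144 + 55/144 = 5/12

H(X,Y) = -[(7/144)·log₂(7/144) + (5/144)·log₂(5/144) + (77/144)·log₂(77/144) + (55/144)·log₂(55/144)]
  = 0.2121 + 0.1683 + 0.4829 + 0.5304
  = 1.3937 bits
H(Y) = -[(7/12)·log₂(7/12) + (5/12)·log₂(5/12)]
  = 0.4536 + 0.5263
  = 0.9799 bits

H(X|Y) = 1.3937 - 0.9799 = 0.4138 bits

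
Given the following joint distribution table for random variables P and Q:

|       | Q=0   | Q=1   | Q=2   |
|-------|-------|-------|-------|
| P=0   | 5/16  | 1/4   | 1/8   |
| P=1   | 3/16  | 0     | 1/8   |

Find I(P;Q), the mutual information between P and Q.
Marginal P(P) (row sums):
  P(P=0) = 5/16 + 1/4 + 1/8 = 11/16
  P(P=1) = 3/16 + 0 + 1/8 = 5/16
Marginal P(Q) (column sums):
  P(Q=0) = 5/16 + 3/16 = 1/2
  P(Q=1) = 1/4 + 0 = 1/4
  P(Q=2) = 1/8 + 1/8 = 1/4

H(P) = -[(11/16)·log₂(11/16) + (5/16)·log₂(5/16)]
  = 0.3716 + 0.5244
  = 0.8960 bits
H(Q) = -[(1/2)·log₂(1/2) + (1/4)·log₂(1/4) + (1/4)·log₂(1/4)]
  = 0.5000 + 0.5000 + 0.5000
  = 1.5000 bits
H(P,Q) = -[(5/16)·log₂(5/16) + (1/4)·log₂(1/4) + (1/8)·log₂(1/8) + (3/16)·log₂(3/16) + (1/8)·log₂(1/8)]
  = 0.5244 + 0.5000 + 0.3750 + 0.4528 + 0.3750
  = 2.2272 bits

I(P;Q) = H(P) + H(Q) - H(P,Q)
  = 0.8960 + 1.5000 - 2.2272
  = 0.1688 bits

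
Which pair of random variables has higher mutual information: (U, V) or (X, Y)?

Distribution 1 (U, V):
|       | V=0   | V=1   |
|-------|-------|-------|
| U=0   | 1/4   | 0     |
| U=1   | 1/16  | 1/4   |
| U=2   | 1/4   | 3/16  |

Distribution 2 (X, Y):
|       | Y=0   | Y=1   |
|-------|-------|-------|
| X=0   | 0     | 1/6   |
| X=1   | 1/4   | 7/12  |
Distribution 1 (U, V):
Marginal P(U) (row sums):
  P(U=0) = 1/4 + 0 = 1/4
  P(U=1) = 1/16 + 1/4 = 5/16
  P(U=2) = 1/4 + 3/16 = 7/16
Marginal P(V) (column sums):
  P(V=0) = 1/4 + 1/16 + 1/4 = 9/16
  P(V=1) = 0 + 1/4 + 3/16 = 7/16

H(U) = -[(1/4)·log₂(1/4) + (5/16)·log₂(5/16) + (7/16)·log₂(7/16)]
  = 0.5000 + 0.5244 + 0.5218
  = 1.5462 bits
H(V) = -[(9/16)·log₂(9/16) + (7/16)·log₂(7/16)]
  = 0.4669 + 0.5218
  = 0.9887 bits
H(U,V) = -[(1/4)·log₂(1/4) + (1/16)·log₂(1/16) + (1/4)·log₂(1/4) + (1/4)·log₂(1/4) + (3/16)·log₂(3/16)]
  = 0.5000 + 0.2500 + 0.5000 + 0.5000 + 0.4528
  = 2.2028 bits

I(U;V) = H(U) + H(V) - H(U,V)
  = 1.5462 + 0.9887 - 2.2028
  = 0.3321 bits

Distribution 2 (X, Y):
Marginal P(X) (row sums):
  P(X=0) = 0 + 1/6 = 1/6
  P(X=1) = 1/4 + 7/12 = 5/6
Marginal P(Y) (column sums):
  P(Y=0) = 0 + 1/4 = 1/4
  P(Y=1) = 1/6 + 7/12 = 3/4

H(X) = -[(1/6)·log₂(1/6) + (5/6)·log₂(5/6)]
  = 0.4308 + 0.2192
  = 0.6500 bits
H(Y) = -[(1/4)·log₂(1/4) + (3/4)·log₂(3/4)]
  = 0.5000 + 0.3113
  = 0.8113 bits
H(X,Y) = -[(1/6)·log₂(1/6) + (1/4)·log₂(1/4) + (7/12)·log₂(7/12)]
  = 0.4308 + 0.5000 + 0.4536
  = 1.3844 bits

I(X;Y) = H(X) + H(Y) - H(X,Y)
  = 0.6500 + 0.8113 - 1.3844
  = 0.0769 bits

I(U;V) = 0.3321 bits > I(X;Y) = 0.0769 bits, so (U, V) has the higher mutual information (stronger dependence).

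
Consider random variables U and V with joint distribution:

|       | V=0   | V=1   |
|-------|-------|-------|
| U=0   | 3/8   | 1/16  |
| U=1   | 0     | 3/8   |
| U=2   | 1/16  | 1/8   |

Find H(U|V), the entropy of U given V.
Marginal P(V) (column sums):
  P(V=0) = 3/8 + 0 + 1/16 = 7/16
  P(V=1) = 1/16 + 3/8 + 1/8 = 9/16

H(U|V) = -Σ P(U,V)·log₂ P(U|V), where P(U|V) = P(U,V) / P(V)
  (cells with P(U,V) = 0 contribute 0)
  (U=0,V=0): P(U|V) = (3/8)/(7/16) = 6/7;  -(3/8)·log₂(6/7) = 0.0834
  (U=0,V=1): P(U|V) = (1/16)/(9/16) = 1/9;  -(1/16)·log₂(1/9) = 0.1981
  (U=1,V=1): P(U|V) = (3/8)/(9/16) = 2/3;  -(3/8)·log₂(2/3) = 0.2194
  (U=2,V=0): P(U|V) = (1/16)/(7/16) = 1/7;  -(1/16)·log₂(1/7) = 0.1755
  (U=2,V=1): P(U|V) = (1/8)/(9/16) = 2/9;  -(1/8)·log₂(2/9) = 0.2712
H(U|V) = 0.0834 + 0.1981 + 0.2194 + 0.1755 + 0.2712
  = 0.9476 bits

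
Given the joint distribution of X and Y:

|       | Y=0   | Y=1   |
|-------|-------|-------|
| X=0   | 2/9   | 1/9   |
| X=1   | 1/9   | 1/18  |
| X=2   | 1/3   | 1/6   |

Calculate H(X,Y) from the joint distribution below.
H(X,Y) = -Σ P(X,Y) log₂ P(X,Y), summed over the non-zero cells:
H(X,Y) = -[(2/9)·log₂(2/9) + (1/9)·log₂(1/9) + (1/9)·log₂(1/9) + (1/18)·log₂(1/18) + (1/3)·log₂(1/3) + (1/6)·log₂(1/6)]
  = 0.4822 + 0.3522 + 0.3522 + 0.2317 + 0.5283 + 0.4308
  = 2.3774 bits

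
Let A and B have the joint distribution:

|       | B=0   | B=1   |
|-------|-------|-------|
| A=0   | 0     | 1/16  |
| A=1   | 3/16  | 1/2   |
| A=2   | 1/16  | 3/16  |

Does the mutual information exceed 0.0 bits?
Marginal P(A) (row sums):
  P(A=0) = 0 + 1/16 = 1/16
  P(A=1) = 3/16 + 1/2 = 11/16
  P(A=2) = 1/16 + 3/16 = 1/4
Marginal P(B) (column sums):
  P(B=0) = 0 + 3/16 + 1/16 = 1/4
  P(B=1) = 1/16 + 1/2 + 3/16 = 3/4

H(A) = -[(1/16)·log₂(1/16) + (11/16)·log₂(11/16) + (1/4)·log₂(1/4)]
  = 0.2500 + 0.3716 + 0.5000
  = 1.1216 bits
H(B) = -[(1/4)·log₂(1/4) + (3/4)·log₂(3/4)]
  = 0.5000 + 0.3113
  = 0.8113 bits
H(A,B) = -[(1/16)·log₂(1/16) + (3/16)·log₂(3/16) + (1/2)·log₂(1/2) + (1/16)·log₂(1/16) + (3/16)·log₂(3/16)]
  = 0.2500 + 0.4528 + 0.5000 + 0.2500 + 0.4528
  = 1.9056 bits

I(A;B) = H(A) + H(B) - H(A,B)
  = 1.1216 + 0.8113 - 1.9056
  = 0.0273 bits

Yes. I(A;B) = 0.0273 bits, which is > 0.0 bits.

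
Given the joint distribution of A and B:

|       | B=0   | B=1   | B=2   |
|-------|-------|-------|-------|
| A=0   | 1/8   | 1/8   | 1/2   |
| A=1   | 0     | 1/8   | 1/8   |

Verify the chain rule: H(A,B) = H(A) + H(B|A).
Left side:
H(A,B) = -[(1/8)·log₂(1/8) + (1/8)·log₂(1/8) + (1/2)·log₂(1/2) + (1/8)·log₂(1/8) + (1/8)·log₂(1/8)]
  = 0.3750 + 0.3750 + 0.5000 + 0.3750 + 0.3750
  = 2.0000 bits

Right side:
Marginal P(A) (row sums):
  P(A=0) = 1/8 + 1/8 + 1/2 = 3/4
  P(A=1) = 0 + 1/8 + 1/8 = 1/4
H(A) = -[(3/4)·log₂(3/4) + (1/4)·log₂(1/4)]
  = 0.3113 + 0.5000
  = 0.8113 bits
H(B|A) = -Σ P(A,B)·log₂ P(B|A), where P(B|A) = P(A,B) / P(A)
  (cells with P(A,B) = 0 contribute 0)
  (A=0,B=0): P(B|A) = (1/8)/(3/4) = 1/6;  -(1/8)·log₂(1/6) = 0.3231
  (A=0,B=1): P(B|A) = (1/8)/(3/4) = 1/6;  -(1/8)·log₂(1/6) = 0.3231
  (A=0,B=2): P(B|A) = (1/2)/(3/4) = 2/3;  -(1/2)·log₂(2/3) = 0.2925
  (A=1,B=1): P(B|A) = (1/8)/(1/4) = 1/2;  -(1/8)·log₂(1/2) = 0.1250
  (A=1,B=2): P(B|A) = (1/8)/(1/4) = 1/2;  -(1/8)·log₂(1/2) = 0.1250
H(B|A) = 0.3231 + 0.3231 + 0.2925 + 0.1250 + 0.1250
  = 1.1887 bits
H(A) + H(B|A) = 0.8113 + 1.1887 = 2.0000 bits

Both sides equal 2.0000 bits, so the chain rule holds ✓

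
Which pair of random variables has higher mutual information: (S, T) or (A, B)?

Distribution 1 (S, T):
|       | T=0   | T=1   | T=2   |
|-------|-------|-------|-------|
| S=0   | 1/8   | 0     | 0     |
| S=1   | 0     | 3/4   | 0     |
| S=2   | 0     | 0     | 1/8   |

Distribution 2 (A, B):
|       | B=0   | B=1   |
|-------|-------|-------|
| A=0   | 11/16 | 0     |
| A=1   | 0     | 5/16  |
Distribution 1 (S, T):
Marginal P(S) (row sums):
  P(S=0) = 1/8 + 0 + 0 = 1/8
  P(S=1) = 0 + 3/4 + 0 = 3/4
  P(S=2) = 0 + 0 + 1/8 = 1/8
Marginal P(T) (column sums):
  P(T=0) = 1/8 + 0 + 0 = 1/8
  P(T=1) = 0 + 3/4 + 0 = 3/4
  P(T=2) = 0 + 0 + 1/8 = 1/8

H(S) = -[(1/8)·log₂(1/8) + (3/4)·log₂(3/4) + (1/8)·log₂(1/8)]
  = 0.3750 + 0.3113 + 0.3750
  = 1.0613 bits
H(T) = -[(1/8)·log₂(1/8) + (3/4)·log₂(3/4) + (1/8)·log₂(1/8)]
  = 0.3750 + 0.3113 + 0.3750
  = 1.0613 bits
H(S,T) = -[(1/8)·log₂(1/8) + (3/4)·log₂(3/4) + (1/8)·log₂(1/8)]
  = 0.3750 + 0.3113 + 0.3750
  = 1.0613 bits

I(S;T) = H(S) + H(T) - H(S,T)
  = 1.0613 + 1.0613 - 1.0613
  = 1.0613 bits

Distribution 2 (A, B):
Marginal P(A) (row sums):
  P(A=0) = 11/16 + 0 = 11/16
  P(A=1) = 0 + 5/16 = 5/16
Marginal P(B) (column sums):
  P(B=0) = 11/16 + 0 = 11/16
  P(B=1) = 0 + 5/16 = 5/16

H(A) = -[(11/16)·log₂(11/16) + (5/16)·log₂(5/16)]
  = 0.3716 + 0.5244
  = 0.8960 bits
H(B) = -[(11/16)·log₂(11/16) + (5/16)·log₂(5/16)]
  = 0.3716 + 0.5244
  = 0.8960 bits
H(A,B) = -[(11/16)·log₂(11/16) + (5/16)·log₂(5/16)]
  = 0.3716 + 0.5244
  = 0.8960 bits

I(A;B) = H(A) + H(B) - H(A,B)
  = 0.8960 + 0.8960 - 0.8960
  = 0.8960 bits

I(S;T) = 1.0613 bits > I(A;B) = 0.8960 bits, so (S, T) has the higher mutual information (stronger dependence).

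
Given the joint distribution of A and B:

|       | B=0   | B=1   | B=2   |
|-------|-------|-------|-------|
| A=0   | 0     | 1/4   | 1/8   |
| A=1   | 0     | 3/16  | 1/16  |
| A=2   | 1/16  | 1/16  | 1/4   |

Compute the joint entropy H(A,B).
H(A,B) = -Σ P(A,B) log₂ P(A,B), summed over the non-zero cells:
H(A,B) = -[(1/4)·log₂(1/4) + (1/8)·log₂(1/8) + (3/16)·log₂(3/16) + (1/16)·log₂(1/16) + (1/16)·log₂(1/16) + (1/16)·log₂(1/16) + (1/4)·log₂(1/4)]
  = 0.5000 + 0.3750 + 0.4528 + 0.2500 + 0.2500 + 0.2500 + 0.5000
  = 2.5778 bits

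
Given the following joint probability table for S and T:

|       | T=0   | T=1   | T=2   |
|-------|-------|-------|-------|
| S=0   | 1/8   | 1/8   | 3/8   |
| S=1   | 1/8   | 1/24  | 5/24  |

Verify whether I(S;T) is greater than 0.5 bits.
Marginal P(S) (row sums):
  P(S=0) = 1/8 + 1/8 + 3/8 = 5/8
  P(S=1) = 1/8 + 1/24 + 5/24 = 3/8
Marginal P(T) (column sums):
  P(T=0) = 1/8 + 1/8 = 1/4
  P(T=1) = 1/8 + 1/24 = 1/6
  P(T=2) = 3/8 + 5/24 = 7/12

H(S) = -[(5/8)·log₂(5/8) + (3/8)·log₂(3/8)]
  = 0.4238 + 0.5306
  = 0.9544 bits
H(T) = -[(1/4)·log₂(1/4) + (1/6)·log₂(1/6) + (7/12)·log₂(7/12)]
  = 0.5000 + 0.4308 + 0.4536
  = 1.3844 bits
H(S,T) = -[(1/8)·log₂(1/8) + (1/8)·log₂(1/8) + (3/8)·log₂(3/8) + (1/8)·log₂(1/8) + (1/24)·log₂(1/24) + (5/24)·log₂(5/24)]
  = 0.3750 + 0.3750 + 0.5306 + 0.3750 + 0.1910 + 0.4715
  = 2.3181 bits

I(S;T) = H(S) + H(T) - H(S,T)
  = 0.9544 + 1.3844 - 2.3181
  = 0.0207 bits

No. I(S;T) = 0.0207 bits, which is ≤ 0.5 bits.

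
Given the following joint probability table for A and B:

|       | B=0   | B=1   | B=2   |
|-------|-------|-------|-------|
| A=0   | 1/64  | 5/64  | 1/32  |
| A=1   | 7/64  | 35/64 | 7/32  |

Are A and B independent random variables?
Marginal P(A) (row sums):
  P(A=0) = 1/64 + 5/64 + 1/32 = 1/8
  P(A=1) = 7/64 + 35/64 + 7/32 = 7/8
Marginal P(B) (column sums):
  P(B=0) = 1/64 + 7/64 = 1/8
  P(B=1) = 5/64 + 35/64 = 5/8
  P(B=2) = 1/32 + 7/32 = 1/4

A and B are independent iff P(A=i,B=j) = P(A=i)·P(B=j) for every cell.
  P(A=0)·P(B=0) = 1/8 × 1/8 = 1/64 = P(A=0,B=0) ✓
  P(A=0)·P(B=1) = 1/8 × 5/8 = 5/64 = P(A=0,B=1) ✓
  P(A=0)·P(B=2) = 1/8 × 1/4 = 1/32 = P(A=0,B=2) ✓
  P(A=1)·P(B=0) = 7/8 × 1/8 = 7/64 = P(A=1,B=0) ✓
  P(A=1)·P(B=1) = 7/8 × 5/8 = 35/64 = P(A=1,B=1) ✓
  P(A=1)·P(B=2) = 7/8 × 1/4 = 7/32 = P(A=1,B=2) ✓

Yes, A and B are independent: every cell factors, so I(A;B) = 0 bits.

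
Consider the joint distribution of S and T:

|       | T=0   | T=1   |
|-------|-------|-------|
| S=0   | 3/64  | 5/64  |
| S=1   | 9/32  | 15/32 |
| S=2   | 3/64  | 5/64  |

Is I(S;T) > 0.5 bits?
Marginal P(S) (row sums):
  P(S=0) = 3/64 + 5/64 = 1/8
  P(S=1) = 9/32 + 15/32 = 3/4
  P(S=2) = 3/64 + 5/64 = 1/8
Marginal P(T) (column sums):
  P(T=0) = 3/64 + 9/32 + 3/64 = 3/8
  P(T=1) = 5/64 + 15/32 + 5/64 = 5/8

H(S) = -[(1/8)·log₂(1/8) + (3/4)·log₂(3/4) + (1/8)·log₂(1/8)]
  = 0.3750 + 0.3113 + 0.3750
  = 1.0613 bits
H(T) = -[(3/8)·log₂(3/8) + (5/8)·log₂(5/8)]
  = 0.5306 + 0.4238
  = 0.9544 bits
H(S,T) = -[(3/64)·log₂(3/64) + (5/64)·log₂(5/64) + (9/32)·log₂(9/32) + (15/32)·log₂(15/32) + (3/64)·log₂(3/64) + (5/64)·log₂(5/64)]
  = 0.2070 + 0.2873 + 0.5147 + 0.5124 + 0.2070 + 0.2873
  = 2.0157 bits

I(S;T) = H(S) + H(T) - H(S,T)
  = 1.0613 + 0.9544 - 2.0157
  = 0.0000 bits

No. I(S;T) = 0.0000 bits, which is ≤ 0.5 bits.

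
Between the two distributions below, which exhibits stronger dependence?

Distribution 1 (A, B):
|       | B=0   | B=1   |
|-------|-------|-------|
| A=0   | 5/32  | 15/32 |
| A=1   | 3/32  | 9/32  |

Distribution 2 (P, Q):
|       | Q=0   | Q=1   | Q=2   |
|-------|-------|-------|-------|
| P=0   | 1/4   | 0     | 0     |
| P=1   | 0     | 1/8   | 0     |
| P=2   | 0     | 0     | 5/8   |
Distribution 1 (A, B):
Marginal P(A) (row sums):
  P(A=0) = 5/32 + 15/32 = 5/8
  P(A=1) = 3/32 + 9/32 = 3/8
Marginal P(B) (column sums):
  P(B=0) = 5/32 + 3/32 = 1/4
  P(B=1) = 15/32 + 9/32 = 3/4

H(A) = -[(5/8)·log₂(5/8) + (3/8)·log₂(3/8)]
  = 0.4238 + 0.5306
  = 0.9544 bits
H(B) = -[(1/4)·log₂(1/4) + (3/4)·log₂(3/4)]
  = 0.5000 + 0.3113
  = 0.8113 bits
H(A,B) = -[(5/32)·log₂(5/32) + (15/32)·log₂(15/32) + (3/32)·log₂(3/32) + (9/32)·log₂(9/32)]
  = 0.4184 + 0.5124 + 0.3202 + 0.5147
  = 1.7657 bits

I(A;B) = H(A) + H(B) - H(A,B)
  = 0.9544 + 0.8113 - 1.7657
  = 0.0000 bits

Distribution 2 (P, Q):
Marginal P(P) (row sums):
  P(P=0) = 1/4 + 0 + 0 = 1/4
  P(P=1) = 0 + 1/8 + 0 = 1/8
  P(P=2) = 0 + 0 + 5/8 = 5/8
Marginal P(Q) (column sums):
  P(Q=0) = 1/4 + 0 + 0 = 1/4
  P(Q=1) = 0 + 1/8 + 0 = 1/8
  P(Q=2) = 0 + 0 + 5/8 = 5/8

H(P) = -[(1/4)·log₂(1/4) + (1/8)·log₂(1/8) + (5/8)·log₂(5/8)]
  = 0.5000 + 0.3750 + 0.4238
  = 1.2988 bits
H(Q) = -[(1/4)·log₂(1/4) + (1/8)·log₂(1/8) + (5/8)·log₂(5/8)]
  = 0.5000 + 0.3750 + 0.4238
  = 1.2988 bits
H(P,Q) = -[(1/4)·log₂(1/4) + (1/8)·log₂(1/8) + (5/8)·log₂(5/8)]
  = 0.5000 + 0.3750 + 0.4238
  = 1.2988 bits

I(P;Q) = H(P) + H(Q) - H(P,Q)
  = 1.2988 + 1.2988 - 1.2988
  = 1.2988 bits

I(P;Q) = 1.2988 bits > I(A;B) = 0.0000 bits, so (P, Q) has the higher mutual information (stronger dependence).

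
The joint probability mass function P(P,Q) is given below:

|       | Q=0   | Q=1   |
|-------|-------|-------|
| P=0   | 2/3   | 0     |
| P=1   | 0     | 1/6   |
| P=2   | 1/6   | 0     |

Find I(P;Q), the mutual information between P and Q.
Marginal P(P) (row sums):
  P(P=0) = 2/3 + 0 = 2/3
  P(P=1) = 0 + 1/6 = 1/6
  P(P=2) = 1/6 + 0 = 1/6
Marginal P(Q) (column sums):
  P(Q=0) = 2/3 + 0 + 1/6 = 5/6
  P(Q=1) = 0 + 1/6 + 0 = 1/6

H(P) = -[(2/3)·log₂(2/3) + (1/6)·log₂(1/6) + (1/6)·log₂(1/6)]
  = 0.3900 + 0.4308 + 0.4308
  = 1.2516 bits
H(Q) = -[(5/6)·log₂(5/6) + (1/6)·log₂(1/6)]
  = 0.2192 + 0.4308
  = 0.6500 bits
H(P,Q) = -[(2/3)·log₂(2/3) + (1/6)·log₂(1/6) + (1/6)·log₂(1/6)]
  = 0.3900 + 0.4308 + 0.4308
  = 1.2516 bits

I(P;Q) = H(P) + H(Q) - H(P,Q)
  = 1.2516 + 0.6500 - 1.2516
  = 0.6500 bits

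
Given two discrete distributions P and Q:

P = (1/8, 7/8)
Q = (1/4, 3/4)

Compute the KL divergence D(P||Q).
D(P||Q) = Σ P(i) log₂(P(i)/Q(i))
  i=0: (1/8) × log₂((1/8)/(1/4)) = (1/8) × log₂(1/2) = -0.1250
  i=1: (7/8) × log₂((7/8)/(3/4)) = (7/8) × log₂(7/6) = 0.1946
D(P||Q) = -0.1250 + 0.1946
  = 0.0696 bits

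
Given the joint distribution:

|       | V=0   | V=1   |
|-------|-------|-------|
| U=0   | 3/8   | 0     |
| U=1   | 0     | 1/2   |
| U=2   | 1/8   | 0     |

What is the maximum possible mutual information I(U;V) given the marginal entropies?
The upper bound on mutual information is I(U;V) ≤ min(H(U), H(V)).

Marginal P(U) (row sums):
  P(U=0) = 3/8 + 0 = 3/8
  P(U=1) = 0 + 1/2 = 1/2
  P(U=2) = 1/8 + 0 = 1/8
Marginal P(V) (column sums):
  P(V=0) = 3/8 + 0 + 1/8 = 1/2
  P(V=1) = 0 + 1/2 + 0 = 1/2

H(U) = -[(3/8)·log₂(3/8) + (1/2)·log₂(1/2) + (1/8)·log₂(1/8)]
  = 0.5306 + 0.5000 + 0.3750
  = 1.4056 bits
H(V) = -[(1/2)·log₂(1/2) + (1/2)·log₂(1/2)]
  = 0.5000 + 0.5000
  = 1.0000 bits

Maximum possible I(U;V) = min(1.4056, 1.0000) = 1.0000 bits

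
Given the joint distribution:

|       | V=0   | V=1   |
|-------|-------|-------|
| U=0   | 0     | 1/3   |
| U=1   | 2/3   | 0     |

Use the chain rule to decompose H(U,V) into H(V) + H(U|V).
By the chain rule: H(U,V) = H(V) + H(U|V)

Marginal P(V) (column sums):
  P(V=0) = 0 + 2/3 = 2/3
  P(V=1) = 1/3 + 0 = 1/3
H(V) = -[(2/3)·log₂(2/3) + (1/3)·log₂(1/3)]
  = 0.3900 + 0.5283
  = 0.9183 bits
H(U|V) = -Σ P(U,V)·log₂ P(U|V), where P(U|V) = P(U,V) / P(V)
  (cells with P(U,V) = 0 contribute 0)
  (U=0,V=1): P(U|V) = (1/3)/(1/3) = 1;  -(1/3)·log₂(1) = 0.0000
  (U=1,V=0): P(U|V) = (2/3)/(2/3) = 1;  -(2/3)·log₂(1) = 0.0000
H(U|V) = 0.0000 + 0.0000
  = 0.0000 bits

H(U,V) = H(V) + H(U|V) = 0.9183 + 0.0000 = 0.9183 bits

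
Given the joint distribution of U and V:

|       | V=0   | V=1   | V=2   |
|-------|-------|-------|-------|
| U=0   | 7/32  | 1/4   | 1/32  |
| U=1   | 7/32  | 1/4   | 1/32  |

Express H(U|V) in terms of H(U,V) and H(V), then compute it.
H(U|V) = H(U,V) - H(V)

Marginal P(V) (column sums):
  P(V=0) = 7/32 + 7/32 = 7/16
  P(V=1) = 1/4 + 1/4 = 1/2
  P(V=2) = 1/32 + 1/32 = 1/16

H(U,V) = -[(7/32)·log₂(7/32) + (1/4)·log₂(1/4) + (1/32)·log₂(1/32) + (7/32)·log₂(7/32) + (1/4)·log₂(1/4) + (1/32)·log₂(1/32)]
  = 0.4796 + 0.5000 + 0.1563 + 0.4796 + 0.5000 + 0.1563
  = 2.2718 bits
H(V) = -[(7/16)·log₂(7/16) + (1/2)·log₂(1/2) + (1/16)·log₂(1/16)]
  = 0.5218 + 0.5000 + 0.2500
  = 1.2718 bits

H(U|V) = 2.2718 - 1.2718 = 1.0000 bits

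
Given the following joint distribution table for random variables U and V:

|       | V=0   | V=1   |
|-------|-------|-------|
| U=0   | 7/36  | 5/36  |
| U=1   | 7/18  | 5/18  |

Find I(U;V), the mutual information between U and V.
Marginal P(U) (row sums):
  P(U=0) = 7/36 + 5/36 = 1/3
  P(U=1) = 7/18 + 5/18 = 2/3
Marginal P(V) (column sums):
  P(V=0) = 7/36 + 7/18 = 7/12
  P(V=1) = 5/36 + 5/18 = 5/12

H(U) = -[(1/3)·log₂(1/3) + (2/3)·log₂(2/3)]
  = 0.5283 + 0.3900
  = 0.9183 bits
H(V) = -[(7/12)·log₂(7/12) + (5/12)·log₂(5/12)]
  = 0.4536 + 0.5263
  = 0.9799 bits
H(U,V) = -[(7/36)·log₂(7/36) + (5/36)·log₂(5/36) + (7/18)·log₂(7/18) + (5/18)·log₂(5/18)]
  = 0.4594 + 0.3956 + 0.5299 + 0.5133
  = 1.8982 bits

I(U;V) = H(U) + H(V) - H(U,V)
  = 0.9183 + 0.9799 - 1.8982
  = 0.0000 bits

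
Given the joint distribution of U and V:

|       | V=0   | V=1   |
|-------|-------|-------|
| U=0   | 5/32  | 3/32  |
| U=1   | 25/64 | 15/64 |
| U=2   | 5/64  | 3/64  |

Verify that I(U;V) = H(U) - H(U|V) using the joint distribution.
Left side, from I(U;V) = H(U) + H(V) - H(U,V):
Marginal P(U) (row sums):
  P(U=0) = 5/32 + 3/32 = 1/4
  P(U=1) = 25/64 + 15/64 = 5/8
  P(U=2) = 5/64 + 3/64 = 1/8
Marginal P(V) (column sums):
  P(V=0) = 5/32 + 25/64 + 5/64 = 5/8
  P(V=1) = 3/32 + 15/64 + 3/64 = 3/8

H(U) = -[(1/4)·log₂(1/4) + (5/8)·log₂(5/8) + (1/8)·log₂(1/8)]
  = 0.5000 + 0.4238 + 0.3750
  = 1.2988 bits
H(V) = -[(5/8)·log₂(5/8) + (3/8)·log₂(3/8)]
  = 0.4238 + 0.5306
  = 0.9544 bits
H(U,V) = -[(5/32)·log₂(5/32) + (3/32)·log₂(3/32) + (25/64)·log₂(25/64) + (15/64)·log₂(15/64) + (5/64)·log₂(5/64) + (3/64)·log₂(3/64)]
  = 0.4184 + 0.3202 + 0.5297 + 0.4906 + 0.2873 + 0.2070
  = 2.2532 bits

I(U;V) = H(U) + H(V) - H(U,V)
  = 1.2988 + 0.9544 - 2.2532
  = 0.0000 bits

Right side, with H(U|V) computed directly from the conditional probabilities:
H(U|V) = -Σ P(U,V)·log₂ P(U|V), where P(U|V) = P(U,V) / P(V)
  (U=0,V=0): P(U|V) = (5/32)/(5/8) = 1/4;  -(5/32)·log₂(1/4) = 0.3125
  (U=0,V=1): P(U|V) = (3/32)/(3/8) = 1/4;  -(3/32)·log₂(1/4) = 0.1875
  (U=1,V=0): P(U|V) = (25/64)/(5/8) = 5/8;  -(25/64)·log₂(5/8) = 0.2649
  (U=1,V=1): P(U|V) = (15/64)/(3/8) = 5/8;  -(15/64)·log₂(5/8) = 0.1589
  (U=2,V=0): P(U|V) = (5/64)/(5/8) = 1/8;  -(5/64)·log₂(1/8) = 0.2344
  (U=2,V=1): P(U|V) = (3/64)/(3/8) = 1/8;  -(3/64)·log₂(1/8) = 0.1406
H(U|V) = 0.3125 + 0.1875 + 0.2649 + 0.1589 + 0.2344 + 0.1406
  = 1.2988 bits
H(U) - H(U|V) = 1.2988 - 1.2988 = 0.0000 bits

Both sides equal 0.0000 bits, so I(U;V) = H(U) - H(U|V) ✓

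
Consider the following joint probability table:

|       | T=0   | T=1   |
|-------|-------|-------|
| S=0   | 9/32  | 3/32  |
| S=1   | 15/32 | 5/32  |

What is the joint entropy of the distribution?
H(S,T) = -Σ P(S,T) log₂ P(S,T), summed over the non-zero cells:
H(S,T) = -[(9/32)·log₂(9/32) + (3/32)·log₂(3/32) + (15/32)·log₂(15/32) + (5/32)·log₂(5/32)]
  = 0.5147 + 0.3202 + 0.5124 + 0.4184
  = 1.7657 bits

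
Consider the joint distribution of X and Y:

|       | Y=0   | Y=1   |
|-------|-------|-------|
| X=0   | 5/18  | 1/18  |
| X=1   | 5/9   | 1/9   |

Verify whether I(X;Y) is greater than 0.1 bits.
Marginal P(X) (row sums):
  P(X=0) = 5/18 + 1/18 = 1/3
  P(X=1) = 5/9 + 1/9 = 2/3
Marginal P(Y) (column sums):
  P(Y=0) = 5/18 + 5/9 = 5/6
  P(Y=1) = 1/18 + 1/9 = 1/6

H(X) = -[(1/3)·log₂(1/3) + (2/3)·log₂(2/3)]
  = 0.5283 + 0.3900
  = 0.9183 bits
H(Y) = -[(5/6)·log₂(5/6) + (1/6)·log₂(1/6)]
  = 0.2192 + 0.4308
  = 0.6500 bits
H(X,Y) = -[(5/18)·log₂(5/18) + (1/18)·log₂(1/18) + (5/9)·log₂(5/9) + (1/9)·log₂(1/9)]
  = 0.5133 + 0.2317 + 0.4711 + 0.3522
  = 1.5683 bits

I(X;Y) = H(X) + H(Y) - H(X,Y)
  = 0.9183 + 0.6500 - 1.5683
  = 0.0000 bits

No. I(X;Y) = 0.0000 bits, which is ≤ 0.1 bits.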